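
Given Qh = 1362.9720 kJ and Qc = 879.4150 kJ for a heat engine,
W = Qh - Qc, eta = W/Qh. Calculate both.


W = 1362.9720 - 879.4150 = 483.5570 kJ
eta = 483.5570 / 1362.9720 = 0.3548 = 35.4781%

W = 483.5570 kJ, eta = 35.4781%


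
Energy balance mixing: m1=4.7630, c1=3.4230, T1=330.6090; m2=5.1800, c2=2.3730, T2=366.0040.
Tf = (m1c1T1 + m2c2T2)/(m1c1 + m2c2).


num = 9889.1386
den = 28.5959
Tf = 345.8238 K

345.8238 K


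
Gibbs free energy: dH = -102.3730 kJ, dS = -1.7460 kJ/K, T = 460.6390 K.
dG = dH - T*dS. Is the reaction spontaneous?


T*dS = 460.6390 * -1.7460 = -804.2757 kJ
dG = -102.3730 + 804.2757 = 701.9027 kJ (non-spontaneous)

dG = 701.9027 kJ, non-spontaneous


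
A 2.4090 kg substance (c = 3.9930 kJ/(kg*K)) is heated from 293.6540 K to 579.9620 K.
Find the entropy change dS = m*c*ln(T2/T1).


T2/T1 = 1.9750
ln(T2/T1) = 0.6806
dS = 2.4090 * 3.9930 * 0.6806 = 6.5464 kJ/K

6.5464 kJ/K


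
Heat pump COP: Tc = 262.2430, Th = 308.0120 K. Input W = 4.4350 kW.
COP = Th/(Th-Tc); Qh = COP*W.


COP = 308.0120 / 45.7690 = 6.7297
Qh = 6.7297 * 4.4350 = 29.8463 kW

COP = 6.7297, Qh = 29.8463 kW


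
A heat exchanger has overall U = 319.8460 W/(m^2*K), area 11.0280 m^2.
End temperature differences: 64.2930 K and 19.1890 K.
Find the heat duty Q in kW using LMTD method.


LMTD = 37.3034 K
Q = 319.8460 * 11.0280 * 37.3034 = 131578.7169 W = 131.5787 kW

131.5787 kW


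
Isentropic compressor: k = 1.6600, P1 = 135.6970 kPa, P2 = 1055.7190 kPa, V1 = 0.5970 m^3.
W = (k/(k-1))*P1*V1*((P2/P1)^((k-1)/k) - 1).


(k-1)/k = 0.3976
(P2/P1)^exp = 2.2607
W = 2.5152 * 135.6970 * 0.5970 * (2.2607 - 1) = 256.8756 kJ

256.8756 kJ


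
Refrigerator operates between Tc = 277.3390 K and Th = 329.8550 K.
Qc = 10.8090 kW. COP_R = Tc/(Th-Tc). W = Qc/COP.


COP = 277.3390 / 52.5160 = 5.2810
W = 10.8090 / 5.2810 = 2.0468 kW

COP = 5.2810, W = 2.0468 kW


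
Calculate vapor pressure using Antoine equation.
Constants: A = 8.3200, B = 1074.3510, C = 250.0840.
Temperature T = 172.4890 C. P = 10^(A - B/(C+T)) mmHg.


C+T = 422.5730
B/(C+T) = 2.5424
log10(P) = 8.3200 - 2.5424 = 5.7776
P = 10^5.7776 = 599234.3156 mmHg

599234.3156 mmHg


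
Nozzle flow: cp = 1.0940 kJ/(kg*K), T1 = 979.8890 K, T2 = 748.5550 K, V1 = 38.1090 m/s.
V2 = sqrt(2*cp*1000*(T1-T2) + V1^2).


dT = 231.3340 K
2*cp*1000*dT = 506158.7920
V1^2 = 1452.2959
V2 = sqrt(507611.0879) = 712.4683 m/s

712.4683 m/s


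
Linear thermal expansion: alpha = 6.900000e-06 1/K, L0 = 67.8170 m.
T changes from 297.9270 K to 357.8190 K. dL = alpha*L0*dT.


dT = 59.8920 K
dL = 6.900000e-06 * 67.8170 * 59.8920 = 0.028026 m
L_final = 67.845026 m

dL = 0.028026 m


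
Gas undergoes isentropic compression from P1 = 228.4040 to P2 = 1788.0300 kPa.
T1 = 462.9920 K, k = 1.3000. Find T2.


(k-1)/k = 0.2308
(P2/P1)^exp = 1.6078
T2 = 462.9920 * 1.6078 = 744.3981 K

744.3981 K


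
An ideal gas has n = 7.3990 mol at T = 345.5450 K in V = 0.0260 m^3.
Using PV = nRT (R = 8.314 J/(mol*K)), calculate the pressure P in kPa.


P = nRT/V = 7.3990 * 8.314 * 345.5450 / 0.0260
= 21256.2995 / 0.0260 = 817549.9808 Pa = 817.5500 kPa

817.5500 kPa


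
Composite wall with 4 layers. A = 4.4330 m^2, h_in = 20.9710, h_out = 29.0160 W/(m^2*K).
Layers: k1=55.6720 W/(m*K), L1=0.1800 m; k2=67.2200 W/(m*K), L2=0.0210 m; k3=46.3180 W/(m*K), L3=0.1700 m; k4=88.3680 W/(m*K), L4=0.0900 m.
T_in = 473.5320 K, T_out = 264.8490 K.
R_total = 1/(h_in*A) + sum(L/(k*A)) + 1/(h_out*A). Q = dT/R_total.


R_conv_in = 1/(20.9710*4.4330) = 0.0108
R_1 = 0.1800/(55.6720*4.4330) = 0.0007
R_2 = 0.0210/(67.2200*4.4330) = 7.0473e-05
R_3 = 0.1700/(46.3180*4.4330) = 0.0008
R_4 = 0.0900/(88.3680*4.4330) = 0.0002
R_conv_out = 1/(29.0160*4.4330) = 0.0078
R_total = 0.0204 K/W
Q = 208.6830 / 0.0204 = 10235.2382 W

R_total = 0.0204 K/W, Q = 10235.2382 W


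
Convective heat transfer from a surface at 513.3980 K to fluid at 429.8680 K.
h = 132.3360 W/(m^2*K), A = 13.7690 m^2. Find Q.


dT = 83.5300 K
Q = 132.3360 * 13.7690 * 83.5300 = 152202.8851 W

152202.8851 W


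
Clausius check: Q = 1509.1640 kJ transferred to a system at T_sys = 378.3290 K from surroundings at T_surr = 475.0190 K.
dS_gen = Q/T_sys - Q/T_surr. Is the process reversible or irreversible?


dS_sys = 1509.1640/378.3290 = 3.9890 kJ/K
dS_surr = -1509.1640/475.0190 = -3.1771 kJ/K
dS_gen = 3.9890 - 3.1771 = 0.8120 kJ/K (irreversible)

dS_gen = 0.8120 kJ/K, irreversible


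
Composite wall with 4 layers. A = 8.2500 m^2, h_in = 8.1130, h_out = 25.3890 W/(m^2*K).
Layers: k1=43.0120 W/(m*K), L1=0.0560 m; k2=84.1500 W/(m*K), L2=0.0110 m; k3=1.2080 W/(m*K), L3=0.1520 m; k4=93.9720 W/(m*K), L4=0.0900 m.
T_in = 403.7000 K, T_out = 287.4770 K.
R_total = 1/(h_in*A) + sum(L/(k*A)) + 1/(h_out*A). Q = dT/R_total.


R_conv_in = 1/(8.1130*8.2500) = 0.0149
R_1 = 0.0560/(43.0120*8.2500) = 0.0002
R_2 = 0.0110/(84.1500*8.2500) = 1.5845e-05
R_3 = 0.1520/(1.2080*8.2500) = 0.0153
R_4 = 0.0900/(93.9720*8.2500) = 0.0001
R_conv_out = 1/(25.3890*8.2500) = 0.0048
R_total = 0.0353 K/W
Q = 116.2230 / 0.0353 = 3296.5188 W

R_total = 0.0353 K/W, Q = 3296.5188 W


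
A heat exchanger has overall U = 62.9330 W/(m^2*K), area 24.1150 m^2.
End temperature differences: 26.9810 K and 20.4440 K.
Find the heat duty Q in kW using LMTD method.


LMTD = 23.5616 K
Q = 62.9330 * 24.1150 * 23.5616 = 35757.7079 W = 35.7577 kW

35.7577 kW


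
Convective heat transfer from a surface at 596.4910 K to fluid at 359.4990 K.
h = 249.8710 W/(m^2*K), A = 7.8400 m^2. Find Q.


dT = 236.9920 K
Q = 249.8710 * 7.8400 * 236.9920 = 464264.6358 W

464264.6358 W


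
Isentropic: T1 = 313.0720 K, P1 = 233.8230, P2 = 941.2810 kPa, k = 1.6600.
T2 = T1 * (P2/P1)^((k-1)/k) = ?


(k-1)/k = 0.3976
(P2/P1)^exp = 1.7397
T2 = 313.0720 * 1.7397 = 544.6527 K

544.6527 K


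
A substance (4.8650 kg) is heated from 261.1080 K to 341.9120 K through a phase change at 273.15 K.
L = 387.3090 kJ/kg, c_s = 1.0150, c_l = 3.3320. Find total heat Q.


Q1 (sensible, solid) = 4.8650 * 1.0150 * 12.0420 = 59.4631 kJ
Q2 (latent) = 4.8650 * 387.3090 = 1884.2583 kJ
Q3 (sensible, liquid) = 4.8650 * 3.3320 * 68.7620 = 1114.6444 kJ
Q_total = 3058.3658 kJ

3058.3658 kJ


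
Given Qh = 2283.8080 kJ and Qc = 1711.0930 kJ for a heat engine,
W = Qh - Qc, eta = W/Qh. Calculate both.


W = 2283.8080 - 1711.0930 = 572.7150 kJ
eta = 572.7150 / 2283.8080 = 0.2508 = 25.0772%

W = 572.7150 kJ, eta = 25.0772%


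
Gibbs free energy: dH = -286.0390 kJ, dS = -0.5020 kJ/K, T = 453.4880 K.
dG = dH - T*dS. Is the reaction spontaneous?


T*dS = 453.4880 * -0.5020 = -227.6510 kJ
dG = -286.0390 + 227.6510 = -58.3880 kJ (spontaneous)

dG = -58.3880 kJ, spontaneous


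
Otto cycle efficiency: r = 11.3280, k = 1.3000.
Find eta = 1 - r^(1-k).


r^(k-1) = 2.0713
eta = 1 - 1/2.0713 = 0.5172 = 51.7215%

51.7215%


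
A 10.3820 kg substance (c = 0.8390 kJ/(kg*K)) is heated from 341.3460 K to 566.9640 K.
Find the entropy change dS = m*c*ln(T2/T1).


T2/T1 = 1.6610
ln(T2/T1) = 0.5074
dS = 10.3820 * 0.8390 * 0.5074 = 4.4197 kJ/K

4.4197 kJ/K


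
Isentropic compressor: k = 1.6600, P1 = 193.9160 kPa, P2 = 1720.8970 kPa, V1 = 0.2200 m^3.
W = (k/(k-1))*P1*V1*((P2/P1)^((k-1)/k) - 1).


(k-1)/k = 0.3976
(P2/P1)^exp = 2.3822
W = 2.5152 * 193.9160 * 0.2200 * (2.3822 - 1) = 148.3065 kJ

148.3065 kJ


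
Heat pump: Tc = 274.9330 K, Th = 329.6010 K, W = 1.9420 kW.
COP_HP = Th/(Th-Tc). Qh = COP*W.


COP = 329.6010 / 54.6680 = 6.0291
Qh = 6.0291 * 1.9420 = 11.7086 kW

COP = 6.0291, Qh = 11.7086 kW


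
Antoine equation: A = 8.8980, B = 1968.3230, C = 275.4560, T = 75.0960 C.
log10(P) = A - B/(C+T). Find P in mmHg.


C+T = 350.5520
B/(C+T) = 5.6149
log10(P) = 8.8980 - 5.6149 = 3.2831
P = 10^3.2831 = 1919.0025 mmHg

1919.0025 mmHg


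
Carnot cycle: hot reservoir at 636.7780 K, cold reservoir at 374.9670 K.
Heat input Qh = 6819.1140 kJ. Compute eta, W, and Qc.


eta = 1 - 374.9670/636.7780 = 0.4111
W = 0.4111 * 6819.1140 = 2803.6758 kJ
Qc = 6819.1140 - 2803.6758 = 4015.4382 kJ

eta = 41.1150%, W = 2803.6758 kJ, Qc = 4015.4382 kJ


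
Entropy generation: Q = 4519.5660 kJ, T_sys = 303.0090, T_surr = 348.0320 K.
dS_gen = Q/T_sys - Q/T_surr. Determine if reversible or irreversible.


dS_sys = 4519.5660/303.0090 = 14.9156 kJ/K
dS_surr = -4519.5660/348.0320 = -12.9861 kJ/K
dS_gen = 14.9156 - 12.9861 = 1.9296 kJ/K (irreversible)

dS_gen = 1.9296 kJ/K, irreversible


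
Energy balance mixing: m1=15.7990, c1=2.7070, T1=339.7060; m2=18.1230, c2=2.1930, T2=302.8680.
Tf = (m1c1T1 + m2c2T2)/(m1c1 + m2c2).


num = 26565.6166
den = 82.5116
Tf = 321.9621 K

321.9621 K


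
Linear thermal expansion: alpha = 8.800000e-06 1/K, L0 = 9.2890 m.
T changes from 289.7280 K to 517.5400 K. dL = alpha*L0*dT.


dT = 227.8120 K
dL = 8.800000e-06 * 9.2890 * 227.8120 = 0.018622 m
L_final = 9.307622 m

dL = 0.018622 m


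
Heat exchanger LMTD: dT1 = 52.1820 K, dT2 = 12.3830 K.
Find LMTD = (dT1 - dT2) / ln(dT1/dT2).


dT1/dT2 = 4.2140
ln(dT1/dT2) = 1.4384
LMTD = 39.7990 / 1.4384 = 27.6687 K

27.6687 K


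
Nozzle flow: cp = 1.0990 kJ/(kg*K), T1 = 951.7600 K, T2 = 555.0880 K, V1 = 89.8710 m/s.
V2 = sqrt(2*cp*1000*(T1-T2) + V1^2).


dT = 396.6720 K
2*cp*1000*dT = 871885.0560
V1^2 = 8076.7966
V2 = sqrt(879961.8526) = 938.0628 m/s

938.0628 m/s


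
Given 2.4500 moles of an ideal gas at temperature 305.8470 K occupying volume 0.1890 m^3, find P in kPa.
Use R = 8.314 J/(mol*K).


P = nRT/V = 2.4500 * 8.314 * 305.8470 / 0.1890
= 6229.8893 / 0.1890 = 32962.3772 Pa = 32.9624 kPa

32.9624 kPa


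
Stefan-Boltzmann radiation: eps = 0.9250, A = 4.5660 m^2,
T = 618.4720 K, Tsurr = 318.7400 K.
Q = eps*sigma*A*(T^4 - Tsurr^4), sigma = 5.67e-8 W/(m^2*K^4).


T^4 = 1.4631e+11
Tsurr^4 = 1.0322e+10
Q = 0.9250 * 5.67e-8 * 4.5660 * 1.3599e+11 = 32566.3621 W

32566.3621 W


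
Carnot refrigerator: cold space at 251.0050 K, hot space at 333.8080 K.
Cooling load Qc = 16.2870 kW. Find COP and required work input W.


COP = 251.0050 / 82.8030 = 3.0314
W = 16.2870 / 3.0314 = 5.3729 kW

COP = 3.0314, W = 5.3729 kW


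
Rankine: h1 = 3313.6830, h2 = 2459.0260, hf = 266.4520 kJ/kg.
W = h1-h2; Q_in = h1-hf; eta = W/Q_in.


W = 854.6570 kJ/kg
Q_in = 3047.2310 kJ/kg
eta = 0.2805 = 28.0470%

eta = 28.0470%


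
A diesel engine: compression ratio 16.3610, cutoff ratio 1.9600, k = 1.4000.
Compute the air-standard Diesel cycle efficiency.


r^(k-1) = 3.0586
rc^k = 2.5654
eta = 0.6192 = 61.9191%

61.9191%


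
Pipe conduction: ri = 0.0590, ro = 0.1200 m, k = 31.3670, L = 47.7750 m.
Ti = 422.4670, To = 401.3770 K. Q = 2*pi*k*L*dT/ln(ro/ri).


dT = 21.0900 K
ln(ro/ri) = 0.7100
Q = 2*pi*31.3670*47.7750*21.0900 / 0.7100 = 279704.6810 W

279704.6810 W


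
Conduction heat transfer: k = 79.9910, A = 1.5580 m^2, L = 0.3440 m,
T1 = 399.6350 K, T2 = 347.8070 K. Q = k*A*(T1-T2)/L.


dT = 51.8280 K
Q = 79.9910 * 1.5580 * 51.8280 / 0.3440 = 18776.4976 W

18776.4976 W


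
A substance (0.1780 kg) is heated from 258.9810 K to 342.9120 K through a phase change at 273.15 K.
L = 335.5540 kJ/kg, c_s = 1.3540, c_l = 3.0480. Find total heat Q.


Q1 (sensible, solid) = 0.1780 * 1.3540 * 14.1690 = 3.4149 kJ
Q2 (latent) = 0.1780 * 335.5540 = 59.7286 kJ
Q3 (sensible, liquid) = 0.1780 * 3.0480 * 69.7620 = 37.8490 kJ
Q_total = 100.9925 kJ

100.9925 kJ


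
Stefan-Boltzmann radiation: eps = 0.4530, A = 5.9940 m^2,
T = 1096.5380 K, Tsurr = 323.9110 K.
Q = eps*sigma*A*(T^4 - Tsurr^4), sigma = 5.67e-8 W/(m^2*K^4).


T^4 = 1.4458e+12
Tsurr^4 = 1.1008e+10
Q = 0.4530 * 5.67e-8 * 5.9940 * 1.4347e+12 = 220888.6554 W

220888.6554 W


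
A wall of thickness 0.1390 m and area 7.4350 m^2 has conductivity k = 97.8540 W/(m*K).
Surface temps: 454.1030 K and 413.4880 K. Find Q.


dT = 40.6150 K
Q = 97.8540 * 7.4350 * 40.6150 / 0.1390 = 212584.3127 W

212584.3127 W


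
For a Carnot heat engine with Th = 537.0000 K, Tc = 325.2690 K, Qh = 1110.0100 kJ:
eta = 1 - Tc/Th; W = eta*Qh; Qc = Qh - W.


eta = 1 - 325.2690/537.0000 = 0.3943
W = 0.3943 * 1110.0100 = 437.6602 kJ
Qc = 1110.0100 - 437.6602 = 672.3498 kJ

eta = 39.4285%, W = 437.6602 kJ, Qc = 672.3498 kJ


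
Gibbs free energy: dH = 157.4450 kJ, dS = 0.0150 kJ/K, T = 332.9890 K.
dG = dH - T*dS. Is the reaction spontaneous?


T*dS = 332.9890 * 0.0150 = 4.9948 kJ
dG = 157.4450 - 4.9948 = 152.4502 kJ (non-spontaneous)

dG = 152.4502 kJ, non-spontaneous


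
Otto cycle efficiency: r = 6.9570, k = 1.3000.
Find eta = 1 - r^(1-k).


r^(k-1) = 1.7895
eta = 1 - 1/1.7895 = 0.4412 = 44.1178%

44.1178%


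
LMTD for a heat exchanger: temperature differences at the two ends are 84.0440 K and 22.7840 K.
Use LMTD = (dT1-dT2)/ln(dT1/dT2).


dT1/dT2 = 3.6887
ln(dT1/dT2) = 1.3053
LMTD = 61.2600 / 1.3053 = 46.9324 K

46.9324 K


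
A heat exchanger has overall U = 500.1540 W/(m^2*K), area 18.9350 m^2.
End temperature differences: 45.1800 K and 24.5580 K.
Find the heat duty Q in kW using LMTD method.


LMTD = 33.8278 K
Q = 500.1540 * 18.9350 * 33.8278 = 320363.3895 W = 320.3634 kW

320.3634 kW


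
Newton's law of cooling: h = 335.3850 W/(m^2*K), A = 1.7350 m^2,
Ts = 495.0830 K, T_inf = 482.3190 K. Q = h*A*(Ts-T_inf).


dT = 12.7640 K
Q = 335.3850 * 1.7350 * 12.7640 = 7427.2819 W

7427.2819 W


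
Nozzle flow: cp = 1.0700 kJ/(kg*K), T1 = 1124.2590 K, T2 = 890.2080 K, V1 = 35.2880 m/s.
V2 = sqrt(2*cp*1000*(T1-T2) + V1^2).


dT = 234.0510 K
2*cp*1000*dT = 500869.1400
V1^2 = 1245.2429
V2 = sqrt(502114.3829) = 708.6003 m/s

708.6003 m/s


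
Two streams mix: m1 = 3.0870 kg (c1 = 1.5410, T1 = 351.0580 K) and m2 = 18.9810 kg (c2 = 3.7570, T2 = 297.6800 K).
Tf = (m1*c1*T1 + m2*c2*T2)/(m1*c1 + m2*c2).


num = 22898.0486
den = 76.0687
Tf = 301.0181 K

301.0181 K


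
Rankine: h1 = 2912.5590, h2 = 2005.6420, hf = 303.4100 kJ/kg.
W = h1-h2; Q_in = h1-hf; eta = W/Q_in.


W = 906.9170 kJ/kg
Q_in = 2609.1490 kJ/kg
eta = 0.3476 = 34.7591%

eta = 34.7591%


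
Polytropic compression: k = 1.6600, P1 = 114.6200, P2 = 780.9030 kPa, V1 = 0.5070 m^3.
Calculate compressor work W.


(k-1)/k = 0.3976
(P2/P1)^exp = 2.1445
W = 2.5152 * 114.6200 * 0.5070 * (2.1445 - 1) = 167.2821 kJ

167.2821 kJ


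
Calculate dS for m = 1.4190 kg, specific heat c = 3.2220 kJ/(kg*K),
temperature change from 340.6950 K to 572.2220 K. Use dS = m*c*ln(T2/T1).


T2/T1 = 1.6796
ln(T2/T1) = 0.5185
dS = 1.4190 * 3.2220 * 0.5185 = 2.3708 kJ/K

2.3708 kJ/K


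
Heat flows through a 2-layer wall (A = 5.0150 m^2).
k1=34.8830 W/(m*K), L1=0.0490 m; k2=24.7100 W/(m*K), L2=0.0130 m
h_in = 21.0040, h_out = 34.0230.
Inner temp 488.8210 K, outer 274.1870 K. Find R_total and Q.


R_conv_in = 1/(21.0040*5.0150) = 0.0095
R_1 = 0.0490/(34.8830*5.0150) = 0.0003
R_2 = 0.0130/(24.7100*5.0150) = 0.0001
R_conv_out = 1/(34.0230*5.0150) = 0.0059
R_total = 0.0157 K/W
Q = 214.6340 / 0.0157 = 13636.8078 W

R_total = 0.0157 K/W, Q = 13636.8078 W


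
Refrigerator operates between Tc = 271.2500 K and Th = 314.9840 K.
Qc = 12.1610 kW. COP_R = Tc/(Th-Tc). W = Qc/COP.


COP = 271.2500 / 43.7340 = 6.2023
W = 12.1610 / 6.2023 = 1.9607 kW

COP = 6.2023, W = 1.9607 kW


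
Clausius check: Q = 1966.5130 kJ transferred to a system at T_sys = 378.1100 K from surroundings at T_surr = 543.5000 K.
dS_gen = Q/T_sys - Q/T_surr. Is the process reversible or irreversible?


dS_sys = 1966.5130/378.1100 = 5.2009 kJ/K
dS_surr = -1966.5130/543.5000 = -3.6182 kJ/K
dS_gen = 5.2009 - 3.6182 = 1.5827 kJ/K (irreversible)

dS_gen = 1.5827 kJ/K, irreversible


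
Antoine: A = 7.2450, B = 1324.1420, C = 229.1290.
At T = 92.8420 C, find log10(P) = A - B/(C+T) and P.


C+T = 321.9710
B/(C+T) = 4.1126
log10(P) = 7.2450 - 4.1126 = 3.1324
P = 10^3.1324 = 1356.3987 mmHg

1356.3987 mmHg


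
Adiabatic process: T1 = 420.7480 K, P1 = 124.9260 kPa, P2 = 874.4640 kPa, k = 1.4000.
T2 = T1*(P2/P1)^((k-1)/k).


(k-1)/k = 0.2857
(P2/P1)^exp = 1.7436
T2 = 420.7480 * 1.7436 = 733.6283 K

733.6283 K


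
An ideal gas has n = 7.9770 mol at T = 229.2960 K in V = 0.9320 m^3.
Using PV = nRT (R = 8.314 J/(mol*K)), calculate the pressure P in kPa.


P = nRT/V = 7.9770 * 8.314 * 229.2960 / 0.9320
= 15207.0891 / 0.9320 = 16316.6192 Pa = 16.3166 kPa

16.3166 kPa


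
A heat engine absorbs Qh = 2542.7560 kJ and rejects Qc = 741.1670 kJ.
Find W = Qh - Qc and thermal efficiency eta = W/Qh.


W = 2542.7560 - 741.1670 = 1801.5890 kJ
eta = 1801.5890 / 2542.7560 = 0.7085 = 70.8518%

W = 1801.5890 kJ, eta = 70.8518%


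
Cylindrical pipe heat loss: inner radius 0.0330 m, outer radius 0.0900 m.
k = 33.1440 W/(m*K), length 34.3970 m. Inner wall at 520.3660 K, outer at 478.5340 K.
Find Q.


dT = 41.8320 K
ln(ro/ri) = 1.0033
Q = 2*pi*33.1440*34.3970*41.8320 / 1.0033 = 298663.5746 W

298663.5746 W


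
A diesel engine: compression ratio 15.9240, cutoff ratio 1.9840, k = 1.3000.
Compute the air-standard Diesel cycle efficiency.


r^(k-1) = 2.2941
rc^k = 2.4367
eta = 0.5104 = 51.0429%

51.0429%


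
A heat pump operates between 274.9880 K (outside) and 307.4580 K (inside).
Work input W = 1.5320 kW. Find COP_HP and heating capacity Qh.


COP = 307.4580 / 32.4700 = 9.4690
Qh = 9.4690 * 1.5320 = 14.5065 kW

COP = 9.4690, Qh = 14.5065 kW


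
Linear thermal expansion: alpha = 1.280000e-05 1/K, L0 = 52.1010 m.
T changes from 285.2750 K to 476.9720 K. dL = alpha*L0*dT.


dT = 191.6970 K
dL = 1.280000e-05 * 52.1010 * 191.6970 = 0.127841 m
L_final = 52.228841 m

dL = 0.127841 m


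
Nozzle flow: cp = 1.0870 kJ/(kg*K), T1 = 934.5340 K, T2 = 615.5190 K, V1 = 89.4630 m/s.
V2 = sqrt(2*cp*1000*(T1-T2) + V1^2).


dT = 319.0150 K
2*cp*1000*dT = 693538.6100
V1^2 = 8003.6284
V2 = sqrt(701542.2384) = 837.5812 m/s

837.5812 m/s


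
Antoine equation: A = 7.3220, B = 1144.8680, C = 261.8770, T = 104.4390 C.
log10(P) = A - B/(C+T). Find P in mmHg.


C+T = 366.3160
B/(C+T) = 3.1254
log10(P) = 7.3220 - 3.1254 = 4.1966
P = 10^4.1966 = 15726.9226 mmHg

15726.9226 mmHg


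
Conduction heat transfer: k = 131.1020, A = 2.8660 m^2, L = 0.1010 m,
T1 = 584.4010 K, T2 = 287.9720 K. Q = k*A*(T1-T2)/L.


dT = 296.4290 K
Q = 131.1020 * 2.8660 * 296.4290 / 0.1010 = 1102769.6833 W

1102769.6833 W


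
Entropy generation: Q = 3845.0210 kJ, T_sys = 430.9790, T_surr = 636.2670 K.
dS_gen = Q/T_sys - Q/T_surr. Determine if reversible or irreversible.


dS_sys = 3845.0210/430.9790 = 8.9216 kJ/K
dS_surr = -3845.0210/636.2670 = -6.0431 kJ/K
dS_gen = 8.9216 - 6.0431 = 2.8785 kJ/K (irreversible)

dS_gen = 2.8785 kJ/K, irreversible


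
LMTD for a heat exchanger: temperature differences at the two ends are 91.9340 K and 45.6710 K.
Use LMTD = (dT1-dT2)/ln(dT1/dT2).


dT1/dT2 = 2.0130
ln(dT1/dT2) = 0.6996
LMTD = 46.2630 / 0.6996 = 66.1271 K

66.1271 K


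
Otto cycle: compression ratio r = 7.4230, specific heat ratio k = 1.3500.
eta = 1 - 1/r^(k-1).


r^(k-1) = 2.0170
eta = 1 - 1/2.0170 = 0.5042 = 50.4211%

50.4211%


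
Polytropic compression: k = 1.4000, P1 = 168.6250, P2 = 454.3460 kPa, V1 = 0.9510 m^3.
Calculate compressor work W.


(k-1)/k = 0.2857
(P2/P1)^exp = 1.3274
W = 3.5000 * 168.6250 * 0.9510 * (1.3274 - 1) = 183.7389 kJ

183.7389 kJ


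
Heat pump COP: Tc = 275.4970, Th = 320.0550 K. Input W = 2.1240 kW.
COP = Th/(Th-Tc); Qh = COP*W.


COP = 320.0550 / 44.5580 = 7.1829
Qh = 7.1829 * 2.1240 = 15.2564 kW

COP = 7.1829, Qh = 15.2564 kW


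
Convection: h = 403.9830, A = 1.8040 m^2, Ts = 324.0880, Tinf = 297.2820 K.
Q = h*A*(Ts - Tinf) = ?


dT = 26.8060 K
Q = 403.9830 * 1.8040 * 26.8060 = 19535.8196 W

19535.8196 W


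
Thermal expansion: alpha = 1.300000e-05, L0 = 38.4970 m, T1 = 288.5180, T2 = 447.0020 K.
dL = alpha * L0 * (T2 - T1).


dT = 158.4840 K
dL = 1.300000e-05 * 38.4970 * 158.4840 = 0.079315 m
L_final = 38.576315 m

dL = 0.079315 m


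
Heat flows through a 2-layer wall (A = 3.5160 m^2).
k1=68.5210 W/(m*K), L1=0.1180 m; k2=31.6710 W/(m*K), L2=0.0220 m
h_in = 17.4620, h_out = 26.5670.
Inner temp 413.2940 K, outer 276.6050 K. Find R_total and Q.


R_conv_in = 1/(17.4620*3.5160) = 0.0163
R_1 = 0.1180/(68.5210*3.5160) = 0.0005
R_2 = 0.0220/(31.6710*3.5160) = 0.0002
R_conv_out = 1/(26.5670*3.5160) = 0.0107
R_total = 0.0277 K/W
Q = 136.6890 / 0.0277 = 4938.0975 W

R_total = 0.0277 K/W, Q = 4938.0975 W


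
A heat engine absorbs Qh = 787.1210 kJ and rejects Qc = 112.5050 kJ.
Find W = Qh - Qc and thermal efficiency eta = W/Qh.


W = 787.1210 - 112.5050 = 674.6160 kJ
eta = 674.6160 / 787.1210 = 0.8571 = 85.7068%

W = 674.6160 kJ, eta = 85.7068%


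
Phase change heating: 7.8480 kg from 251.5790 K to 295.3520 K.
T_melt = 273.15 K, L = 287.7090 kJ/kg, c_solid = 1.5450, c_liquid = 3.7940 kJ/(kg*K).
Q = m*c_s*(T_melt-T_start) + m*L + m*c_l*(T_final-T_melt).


Q1 (sensible, solid) = 7.8480 * 1.5450 * 21.5710 = 261.5518 kJ
Q2 (latent) = 7.8480 * 287.7090 = 2257.9402 kJ
Q3 (sensible, liquid) = 7.8480 * 3.7940 * 22.2020 = 661.0715 kJ
Q_total = 3180.5635 kJ

3180.5635 kJ


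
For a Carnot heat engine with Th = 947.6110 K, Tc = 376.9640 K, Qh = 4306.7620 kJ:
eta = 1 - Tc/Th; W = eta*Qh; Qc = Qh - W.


eta = 1 - 376.9640/947.6110 = 0.6022
W = 0.6022 * 4306.7620 = 2593.5123 kJ
Qc = 4306.7620 - 2593.5123 = 1713.2497 kJ

eta = 60.2195%, W = 2593.5123 kJ, Qc = 1713.2497 kJ


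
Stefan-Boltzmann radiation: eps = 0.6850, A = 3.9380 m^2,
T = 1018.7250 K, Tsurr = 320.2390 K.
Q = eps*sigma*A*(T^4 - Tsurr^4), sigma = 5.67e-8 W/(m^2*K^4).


T^4 = 1.0770e+12
Tsurr^4 = 1.0517e+10
Q = 0.6850 * 5.67e-8 * 3.9380 * 1.0665e+12 = 163123.1137 W

163123.1137 W


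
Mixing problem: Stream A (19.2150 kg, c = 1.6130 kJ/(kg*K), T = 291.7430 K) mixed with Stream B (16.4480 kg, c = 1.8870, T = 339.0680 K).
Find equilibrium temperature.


num = 19566.0037
den = 62.0312
Tf = 315.4221 K

315.4221 K


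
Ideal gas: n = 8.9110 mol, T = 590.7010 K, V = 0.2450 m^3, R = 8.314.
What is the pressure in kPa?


P = nRT/V = 8.9110 * 8.314 * 590.7010 / 0.2450
= 43762.7062 / 0.2450 = 178623.2905 Pa = 178.6233 kPa

178.6233 kPa


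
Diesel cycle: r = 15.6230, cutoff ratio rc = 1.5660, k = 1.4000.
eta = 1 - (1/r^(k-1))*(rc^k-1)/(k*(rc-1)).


r^(k-1) = 3.0027
rc^k = 1.8737
eta = 0.6328 = 63.2777%

63.2777%


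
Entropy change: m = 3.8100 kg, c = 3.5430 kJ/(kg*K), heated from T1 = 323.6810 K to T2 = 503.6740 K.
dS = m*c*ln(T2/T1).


T2/T1 = 1.5561
ln(T2/T1) = 0.4422
dS = 3.8100 * 3.5430 * 0.4422 = 5.9688 kJ/K

5.9688 kJ/K


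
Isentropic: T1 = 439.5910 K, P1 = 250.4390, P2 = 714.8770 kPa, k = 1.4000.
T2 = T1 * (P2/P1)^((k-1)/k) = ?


(k-1)/k = 0.2857
(P2/P1)^exp = 1.3494
T2 = 439.5910 * 1.3494 = 593.1985 K

593.1985 K


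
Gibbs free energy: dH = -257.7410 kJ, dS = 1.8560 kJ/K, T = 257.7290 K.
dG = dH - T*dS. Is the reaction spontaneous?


T*dS = 257.7290 * 1.8560 = 478.3450 kJ
dG = -257.7410 - 478.3450 = -736.0860 kJ (spontaneous)

dG = -736.0860 kJ, spontaneous


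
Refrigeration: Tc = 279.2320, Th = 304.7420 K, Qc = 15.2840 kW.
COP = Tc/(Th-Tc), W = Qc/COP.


COP = 279.2320 / 25.5100 = 10.9460
W = 15.2840 / 10.9460 = 1.3963 kW

COP = 10.9460, W = 1.3963 kW


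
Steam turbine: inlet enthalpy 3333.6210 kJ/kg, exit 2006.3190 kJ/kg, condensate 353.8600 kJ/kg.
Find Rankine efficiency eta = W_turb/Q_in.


W = 1327.3020 kJ/kg
Q_in = 2979.7610 kJ/kg
eta = 0.4454 = 44.5439%

eta = 44.5439%


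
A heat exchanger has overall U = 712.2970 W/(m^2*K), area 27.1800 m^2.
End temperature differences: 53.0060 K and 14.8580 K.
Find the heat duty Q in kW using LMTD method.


LMTD = 29.9937 K
Q = 712.2970 * 27.1800 * 29.9937 = 580685.1952 W = 580.6852 kW

580.6852 kW


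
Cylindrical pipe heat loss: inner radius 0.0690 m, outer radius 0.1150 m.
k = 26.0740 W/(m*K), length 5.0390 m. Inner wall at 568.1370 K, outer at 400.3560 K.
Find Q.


dT = 167.7810 K
ln(ro/ri) = 0.5108
Q = 2*pi*26.0740*5.0390*167.7810 / 0.5108 = 271145.2448 W

271145.2448 W


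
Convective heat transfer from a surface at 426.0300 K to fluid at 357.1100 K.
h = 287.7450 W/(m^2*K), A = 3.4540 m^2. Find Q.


dT = 68.9200 K
Q = 287.7450 * 3.4540 * 68.9200 = 68497.6052 W

68497.6052 W


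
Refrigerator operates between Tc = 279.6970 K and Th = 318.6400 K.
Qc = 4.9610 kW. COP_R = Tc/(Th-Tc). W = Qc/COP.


COP = 279.6970 / 38.9430 = 7.1822
W = 4.9610 / 7.1822 = 0.6907 kW

COP = 7.1822, W = 0.6907 kW


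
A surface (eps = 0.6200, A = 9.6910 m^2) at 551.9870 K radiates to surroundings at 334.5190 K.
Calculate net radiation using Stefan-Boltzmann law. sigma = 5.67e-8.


T^4 = 9.2836e+10
Tsurr^4 = 1.2522e+10
Q = 0.6200 * 5.67e-8 * 9.6910 * 8.0314e+10 = 27360.9985 W

27360.9985 W


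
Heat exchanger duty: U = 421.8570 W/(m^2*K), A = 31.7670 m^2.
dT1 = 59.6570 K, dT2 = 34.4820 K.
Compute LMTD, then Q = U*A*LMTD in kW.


LMTD = 45.9252 K
Q = 421.8570 * 31.7670 * 45.9252 = 615449.5722 W = 615.4496 kW

615.4496 kW


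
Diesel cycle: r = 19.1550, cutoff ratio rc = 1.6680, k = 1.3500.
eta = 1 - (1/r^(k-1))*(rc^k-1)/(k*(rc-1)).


r^(k-1) = 2.8106
rc^k = 1.9951
eta = 0.6074 = 60.7393%

60.7393%


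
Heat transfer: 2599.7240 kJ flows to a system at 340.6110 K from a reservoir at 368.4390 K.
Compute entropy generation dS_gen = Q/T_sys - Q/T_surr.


dS_sys = 2599.7240/340.6110 = 7.6325 kJ/K
dS_surr = -2599.7240/368.4390 = -7.0560 kJ/K
dS_gen = 7.6325 - 7.0560 = 0.5765 kJ/K (irreversible)

dS_gen = 0.5765 kJ/K, irreversible


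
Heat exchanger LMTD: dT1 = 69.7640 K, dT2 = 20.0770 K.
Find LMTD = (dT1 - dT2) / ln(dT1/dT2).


dT1/dT2 = 3.4748
ln(dT1/dT2) = 1.2455
LMTD = 49.6870 / 1.2455 = 39.8918 K

39.8918 K


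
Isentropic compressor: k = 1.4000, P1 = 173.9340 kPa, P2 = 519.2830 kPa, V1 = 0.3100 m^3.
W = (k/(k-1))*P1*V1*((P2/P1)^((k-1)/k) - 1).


(k-1)/k = 0.2857
(P2/P1)^exp = 1.3668
W = 3.5000 * 173.9340 * 0.3100 * (1.3668 - 1) = 69.2308 kJ

69.2308 kJ


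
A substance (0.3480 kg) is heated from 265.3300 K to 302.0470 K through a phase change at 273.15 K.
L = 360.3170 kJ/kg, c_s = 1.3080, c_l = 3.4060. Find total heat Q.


Q1 (sensible, solid) = 0.3480 * 1.3080 * 7.8200 = 3.5595 kJ
Q2 (latent) = 0.3480 * 360.3170 = 125.3903 kJ
Q3 (sensible, liquid) = 0.3480 * 3.4060 * 28.8970 = 34.2513 kJ
Q_total = 163.2011 kJ

163.2011 kJ


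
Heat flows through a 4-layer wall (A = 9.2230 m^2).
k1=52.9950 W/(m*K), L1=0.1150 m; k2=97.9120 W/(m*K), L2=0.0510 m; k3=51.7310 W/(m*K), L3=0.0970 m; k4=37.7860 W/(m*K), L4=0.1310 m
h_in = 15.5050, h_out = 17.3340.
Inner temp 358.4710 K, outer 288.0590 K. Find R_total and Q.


R_conv_in = 1/(15.5050*9.2230) = 0.0070
R_1 = 0.1150/(52.9950*9.2230) = 0.0002
R_2 = 0.0510/(97.9120*9.2230) = 5.6476e-05
R_3 = 0.0970/(51.7310*9.2230) = 0.0002
R_4 = 0.1310/(37.7860*9.2230) = 0.0004
R_conv_out = 1/(17.3340*9.2230) = 0.0063
R_total = 0.0141 K/W
Q = 70.4120 / 0.0141 = 4987.0868 W

R_total = 0.0141 K/W, Q = 4987.0868 W


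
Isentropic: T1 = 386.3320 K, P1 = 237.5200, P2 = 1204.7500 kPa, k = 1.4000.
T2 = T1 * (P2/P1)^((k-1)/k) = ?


(k-1)/k = 0.2857
(P2/P1)^exp = 1.5903
T2 = 386.3320 * 1.5903 = 614.3919 K

614.3919 K


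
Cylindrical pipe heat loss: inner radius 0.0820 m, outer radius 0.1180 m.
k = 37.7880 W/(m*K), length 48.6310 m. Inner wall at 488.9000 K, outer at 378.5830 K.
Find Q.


dT = 110.3170 K
ln(ro/ri) = 0.3640
Q = 2*pi*37.7880*48.6310*110.3170 / 0.3640 = 3499688.1374 W

3499688.1374 W


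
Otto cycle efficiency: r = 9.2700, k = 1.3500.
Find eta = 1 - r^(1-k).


r^(k-1) = 2.1801
eta = 1 - 1/2.1801 = 0.5413 = 54.1307%

54.1307%


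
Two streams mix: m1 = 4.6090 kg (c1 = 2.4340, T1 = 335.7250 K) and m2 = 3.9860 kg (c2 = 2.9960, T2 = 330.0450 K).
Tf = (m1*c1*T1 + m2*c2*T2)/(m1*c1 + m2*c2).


num = 7707.6817
den = 23.1604
Tf = 332.7963 K

332.7963 K


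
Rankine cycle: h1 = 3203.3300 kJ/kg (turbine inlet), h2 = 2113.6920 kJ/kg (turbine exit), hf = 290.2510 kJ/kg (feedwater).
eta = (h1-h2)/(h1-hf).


W = 1089.6380 kJ/kg
Q_in = 2913.0790 kJ/kg
eta = 0.3741 = 37.4050%

eta = 37.4050%


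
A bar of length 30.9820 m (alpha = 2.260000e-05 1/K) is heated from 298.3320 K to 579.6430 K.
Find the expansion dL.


dT = 281.3110 K
dL = 2.260000e-05 * 30.9820 * 281.3110 = 0.196972 m
L_final = 31.178972 m

dL = 0.196972 m


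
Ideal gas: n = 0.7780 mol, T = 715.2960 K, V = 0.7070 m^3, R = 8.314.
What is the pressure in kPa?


P = nRT/V = 0.7780 * 8.314 * 715.2960 / 0.7070
= 4626.7434 / 0.7070 = 6544.1915 Pa = 6.5442 kPa

6.5442 kPa


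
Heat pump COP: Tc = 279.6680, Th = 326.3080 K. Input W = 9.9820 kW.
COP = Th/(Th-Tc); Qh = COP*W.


COP = 326.3080 / 46.6400 = 6.9963
Qh = 6.9963 * 9.9820 = 69.8372 kW

COP = 6.9963, Qh = 69.8372 kW


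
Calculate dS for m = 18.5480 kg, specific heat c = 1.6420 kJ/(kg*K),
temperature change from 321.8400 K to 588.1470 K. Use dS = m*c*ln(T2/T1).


T2/T1 = 1.8275
ln(T2/T1) = 0.6029
dS = 18.5480 * 1.6420 * 0.6029 = 18.3625 kJ/K

18.3625 kJ/K


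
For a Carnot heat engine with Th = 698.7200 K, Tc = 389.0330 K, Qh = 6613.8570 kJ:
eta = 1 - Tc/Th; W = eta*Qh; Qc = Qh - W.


eta = 1 - 389.0330/698.7200 = 0.4432
W = 0.4432 * 6613.8570 = 2931.3967 kJ
Qc = 6613.8570 - 2931.3967 = 3682.4603 kJ

eta = 44.3220%, W = 2931.3967 kJ, Qc = 3682.4603 kJ


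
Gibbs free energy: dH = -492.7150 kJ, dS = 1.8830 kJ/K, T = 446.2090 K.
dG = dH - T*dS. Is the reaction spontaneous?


T*dS = 446.2090 * 1.8830 = 840.2115 kJ
dG = -492.7150 - 840.2115 = -1332.9265 kJ (spontaneous)

dG = -1332.9265 kJ, spontaneous


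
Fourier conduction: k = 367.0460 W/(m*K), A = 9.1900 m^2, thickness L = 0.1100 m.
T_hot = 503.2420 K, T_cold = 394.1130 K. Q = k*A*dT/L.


dT = 109.1290 K
Q = 367.0460 * 9.1900 * 109.1290 / 0.1100 = 3346443.5033 W

3346443.5033 W


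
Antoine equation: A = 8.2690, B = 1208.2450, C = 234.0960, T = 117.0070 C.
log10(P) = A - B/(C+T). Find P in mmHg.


C+T = 351.1030
B/(C+T) = 3.4413
log10(P) = 8.2690 - 3.4413 = 4.8277
P = 10^4.8277 = 67253.7319 mmHg

67253.7319 mmHg


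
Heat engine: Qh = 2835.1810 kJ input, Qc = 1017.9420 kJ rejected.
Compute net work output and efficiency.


W = 2835.1810 - 1017.9420 = 1817.2390 kJ
eta = 1817.2390 / 2835.1810 = 0.6410 = 64.0960%

W = 1817.2390 kJ, eta = 64.0960%


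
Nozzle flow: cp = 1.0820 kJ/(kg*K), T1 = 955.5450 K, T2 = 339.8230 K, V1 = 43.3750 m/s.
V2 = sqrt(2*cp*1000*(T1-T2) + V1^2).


dT = 615.7220 K
2*cp*1000*dT = 1332422.4080
V1^2 = 1881.3906
V2 = sqrt(1334303.7986) = 1155.1207 m/s

1155.1207 m/s


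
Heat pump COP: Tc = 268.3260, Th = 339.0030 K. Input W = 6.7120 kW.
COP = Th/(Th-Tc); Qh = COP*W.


COP = 339.0030 / 70.6770 = 4.7965
Qh = 4.7965 * 6.7120 = 32.1942 kW

COP = 4.7965, Qh = 32.1942 kW


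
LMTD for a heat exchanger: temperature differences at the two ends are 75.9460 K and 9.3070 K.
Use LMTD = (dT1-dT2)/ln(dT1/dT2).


dT1/dT2 = 8.1601
ln(dT1/dT2) = 2.0993
LMTD = 66.6390 / 2.0993 = 31.7441 K

31.7441 K


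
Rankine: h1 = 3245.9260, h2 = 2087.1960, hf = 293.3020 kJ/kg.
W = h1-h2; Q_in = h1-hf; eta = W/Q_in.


W = 1158.7300 kJ/kg
Q_in = 2952.6240 kJ/kg
eta = 0.3924 = 39.2441%

eta = 39.2441%


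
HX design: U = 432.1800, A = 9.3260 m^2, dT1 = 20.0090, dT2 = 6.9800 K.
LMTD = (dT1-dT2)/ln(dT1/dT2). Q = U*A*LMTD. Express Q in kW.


LMTD = 12.3717 K
Q = 432.1800 * 9.3260 * 12.3717 = 49864.0826 W = 49.8641 kW

49.8641 kW


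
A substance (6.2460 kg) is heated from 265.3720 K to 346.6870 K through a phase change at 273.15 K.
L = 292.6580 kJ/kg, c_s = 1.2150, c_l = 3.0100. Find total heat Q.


Q1 (sensible, solid) = 6.2460 * 1.2150 * 7.7780 = 59.0264 kJ
Q2 (latent) = 6.2460 * 292.6580 = 1827.9419 kJ
Q3 (sensible, liquid) = 6.2460 * 3.0100 * 73.5370 = 1382.5294 kJ
Q_total = 3269.4977 kJ

3269.4977 kJ


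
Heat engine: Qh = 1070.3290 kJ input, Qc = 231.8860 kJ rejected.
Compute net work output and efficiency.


W = 1070.3290 - 231.8860 = 838.4430 kJ
eta = 838.4430 / 1070.3290 = 0.7834 = 78.3351%

W = 838.4430 kJ, eta = 78.3351%


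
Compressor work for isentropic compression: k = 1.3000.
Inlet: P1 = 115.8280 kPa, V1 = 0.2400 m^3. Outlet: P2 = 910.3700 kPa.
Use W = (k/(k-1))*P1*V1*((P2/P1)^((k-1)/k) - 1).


(k-1)/k = 0.2308
(P2/P1)^exp = 1.6093
W = 4.3333 * 115.8280 * 0.2400 * (1.6093 - 1) = 73.3946 kJ

73.3946 kJ


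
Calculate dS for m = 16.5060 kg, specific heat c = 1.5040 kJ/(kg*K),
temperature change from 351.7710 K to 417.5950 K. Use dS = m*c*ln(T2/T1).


T2/T1 = 1.1871
ln(T2/T1) = 0.1715
dS = 16.5060 * 1.5040 * 0.1715 = 4.2583 kJ/K

4.2583 kJ/K


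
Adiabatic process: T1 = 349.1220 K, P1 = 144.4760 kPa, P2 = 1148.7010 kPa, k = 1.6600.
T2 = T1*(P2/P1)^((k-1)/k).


(k-1)/k = 0.3976
(P2/P1)^exp = 2.2803
T2 = 349.1220 * 2.2803 = 796.1081 K

796.1081 K


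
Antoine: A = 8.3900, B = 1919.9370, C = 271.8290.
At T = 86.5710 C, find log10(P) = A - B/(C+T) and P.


C+T = 358.4000
B/(C+T) = 5.3570
log10(P) = 8.3900 - 5.3570 = 3.0330
P = 10^3.0330 = 1079.0285 mmHg

1079.0285 mmHg


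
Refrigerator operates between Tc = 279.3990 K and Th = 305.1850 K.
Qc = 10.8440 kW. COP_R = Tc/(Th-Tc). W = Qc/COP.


COP = 279.3990 / 25.7860 = 10.8353
W = 10.8440 / 10.8353 = 1.0008 kW

COP = 10.8353, W = 1.0008 kW


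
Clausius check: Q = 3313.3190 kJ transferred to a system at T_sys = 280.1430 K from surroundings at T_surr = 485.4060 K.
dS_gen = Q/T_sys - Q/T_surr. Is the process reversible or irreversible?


dS_sys = 3313.3190/280.1430 = 11.8272 kJ/K
dS_surr = -3313.3190/485.4060 = -6.8259 kJ/K
dS_gen = 11.8272 - 6.8259 = 5.0014 kJ/K (irreversible)

dS_gen = 5.0014 kJ/K, irreversible


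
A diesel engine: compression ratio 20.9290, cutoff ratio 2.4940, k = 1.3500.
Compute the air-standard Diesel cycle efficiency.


r^(k-1) = 2.8991
rc^k = 3.4341
eta = 0.5837 = 58.3717%

58.3717%


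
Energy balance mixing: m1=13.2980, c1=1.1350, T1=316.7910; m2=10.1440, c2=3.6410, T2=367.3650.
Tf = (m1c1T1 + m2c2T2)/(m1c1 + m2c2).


num = 18349.7700
den = 52.0275
Tf = 352.6934 K

352.6934 K


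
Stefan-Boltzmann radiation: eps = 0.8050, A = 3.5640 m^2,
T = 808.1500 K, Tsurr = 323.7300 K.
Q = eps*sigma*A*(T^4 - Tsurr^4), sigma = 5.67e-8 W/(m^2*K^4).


T^4 = 4.2655e+11
Tsurr^4 = 1.0983e+10
Q = 0.8050 * 5.67e-8 * 3.5640 * 4.1556e+11 = 67601.3410 W

67601.3410 W


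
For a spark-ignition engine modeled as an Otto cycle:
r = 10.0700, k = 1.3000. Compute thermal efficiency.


r^(k-1) = 1.9994
eta = 1 - 1/1.9994 = 0.4999 = 49.9860%

49.9860%


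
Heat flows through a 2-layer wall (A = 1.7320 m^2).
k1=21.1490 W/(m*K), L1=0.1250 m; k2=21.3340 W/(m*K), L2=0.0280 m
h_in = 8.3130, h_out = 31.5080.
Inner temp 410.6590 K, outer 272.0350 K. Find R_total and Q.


R_conv_in = 1/(8.3130*1.7320) = 0.0695
R_1 = 0.1250/(21.1490*1.7320) = 0.0034
R_2 = 0.0280/(21.3340*1.7320) = 0.0008
R_conv_out = 1/(31.5080*1.7320) = 0.0183
R_total = 0.0919 K/W
Q = 138.6240 / 0.0919 = 1507.6304 W

R_total = 0.0919 K/W, Q = 1507.6304 W


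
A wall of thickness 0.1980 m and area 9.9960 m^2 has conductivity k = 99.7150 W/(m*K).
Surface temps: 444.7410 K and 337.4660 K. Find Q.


dT = 107.2750 K
Q = 99.7150 * 9.9960 * 107.2750 / 0.1980 = 540032.7199 W

540032.7199 W


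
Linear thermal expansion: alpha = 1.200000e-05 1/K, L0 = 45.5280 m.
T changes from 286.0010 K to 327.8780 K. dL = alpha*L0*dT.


dT = 41.8770 K
dL = 1.200000e-05 * 45.5280 * 41.8770 = 0.022879 m
L_final = 45.550879 m

dL = 0.022879 m


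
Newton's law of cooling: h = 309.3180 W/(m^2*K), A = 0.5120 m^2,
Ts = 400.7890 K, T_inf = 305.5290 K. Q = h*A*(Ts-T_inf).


dT = 95.2600 K
Q = 309.3180 * 0.5120 * 95.2600 = 15086.4039 W

15086.4039 W


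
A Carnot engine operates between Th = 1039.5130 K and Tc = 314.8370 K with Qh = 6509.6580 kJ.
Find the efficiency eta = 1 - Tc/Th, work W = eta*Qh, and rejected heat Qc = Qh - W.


eta = 1 - 314.8370/1039.5130 = 0.6971
W = 0.6971 * 6509.6580 = 4538.0798 kJ
Qc = 6509.6580 - 4538.0798 = 1971.5782 kJ

eta = 69.7130%, W = 4538.0798 kJ, Qc = 1971.5782 kJ


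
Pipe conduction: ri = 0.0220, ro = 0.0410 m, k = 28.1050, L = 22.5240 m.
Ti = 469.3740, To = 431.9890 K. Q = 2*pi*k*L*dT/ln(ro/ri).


dT = 37.3850 K
ln(ro/ri) = 0.6225
Q = 2*pi*28.1050*22.5240*37.3850 / 0.6225 = 238861.6051 W

238861.6051 W


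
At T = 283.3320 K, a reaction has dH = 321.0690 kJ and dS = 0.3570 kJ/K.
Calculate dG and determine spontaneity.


T*dS = 283.3320 * 0.3570 = 101.1495 kJ
dG = 321.0690 - 101.1495 = 219.9195 kJ (non-spontaneous)

dG = 219.9195 kJ, non-spontaneous


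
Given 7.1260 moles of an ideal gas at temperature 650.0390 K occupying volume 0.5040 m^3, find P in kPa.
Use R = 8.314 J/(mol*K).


P = nRT/V = 7.1260 * 8.314 * 650.0390 / 0.5040
= 38511.9272 / 0.5040 = 76412.5539 Pa = 76.4126 kPa

76.4126 kPa


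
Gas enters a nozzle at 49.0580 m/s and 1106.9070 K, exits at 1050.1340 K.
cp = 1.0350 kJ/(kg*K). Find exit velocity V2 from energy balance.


dT = 56.7730 K
2*cp*1000*dT = 117520.1100
V1^2 = 2406.6874
V2 = sqrt(119926.7974) = 346.3045 m/s

346.3045 m/s


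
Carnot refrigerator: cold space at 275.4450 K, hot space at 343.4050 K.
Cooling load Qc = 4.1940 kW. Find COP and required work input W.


COP = 275.4450 / 67.9600 = 4.0530
W = 4.1940 / 4.0530 = 1.0348 kW

COP = 4.0530, W = 1.0348 kW


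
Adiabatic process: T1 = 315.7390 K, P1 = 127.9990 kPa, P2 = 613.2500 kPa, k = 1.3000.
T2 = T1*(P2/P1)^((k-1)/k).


(k-1)/k = 0.2308
(P2/P1)^exp = 1.4356
T2 = 315.7390 * 1.4356 = 453.2635 K

453.2635 K


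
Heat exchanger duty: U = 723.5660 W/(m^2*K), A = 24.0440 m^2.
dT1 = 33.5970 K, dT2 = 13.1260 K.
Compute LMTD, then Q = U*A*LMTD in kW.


LMTD = 21.7813 K
Q = 723.5660 * 24.0440 * 21.7813 = 378938.8921 W = 378.9389 kW

378.9389 kW


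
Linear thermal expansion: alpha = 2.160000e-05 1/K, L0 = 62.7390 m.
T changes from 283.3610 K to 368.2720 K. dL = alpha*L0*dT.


dT = 84.9110 K
dL = 2.160000e-05 * 62.7390 * 84.9110 = 0.115068 m
L_final = 62.854068 m

dL = 0.115068 m


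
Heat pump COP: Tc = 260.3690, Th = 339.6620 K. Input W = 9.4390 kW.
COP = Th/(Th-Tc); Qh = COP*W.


COP = 339.6620 / 79.2930 = 4.2836
Qh = 4.2836 * 9.4390 = 40.4332 kW

COP = 4.2836, Qh = 40.4332 kW


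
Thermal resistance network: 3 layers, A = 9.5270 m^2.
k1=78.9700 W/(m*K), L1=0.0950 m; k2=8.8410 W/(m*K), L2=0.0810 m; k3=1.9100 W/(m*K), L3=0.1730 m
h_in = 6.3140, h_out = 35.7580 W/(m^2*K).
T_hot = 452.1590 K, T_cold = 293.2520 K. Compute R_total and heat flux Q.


R_conv_in = 1/(6.3140*9.5270) = 0.0166
R_1 = 0.0950/(78.9700*9.5270) = 0.0001
R_2 = 0.0810/(8.8410*9.5270) = 0.0010
R_3 = 0.1730/(1.9100*9.5270) = 0.0095
R_conv_out = 1/(35.7580*9.5270) = 0.0029
R_total = 0.0302 K/W
Q = 158.9070 / 0.0302 = 5269.7090 W

R_total = 0.0302 K/W, Q = 5269.7090 W


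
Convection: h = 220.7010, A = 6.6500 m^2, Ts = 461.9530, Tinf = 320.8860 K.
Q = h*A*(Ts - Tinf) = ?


dT = 141.0670 K
Q = 220.7010 * 6.6500 * 141.0670 = 207038.6260 W

207038.6260 W


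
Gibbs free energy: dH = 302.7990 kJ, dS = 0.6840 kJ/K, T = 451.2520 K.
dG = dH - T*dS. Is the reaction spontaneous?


T*dS = 451.2520 * 0.6840 = 308.6564 kJ
dG = 302.7990 - 308.6564 = -5.8574 kJ (spontaneous)

dG = -5.8574 kJ, spontaneous


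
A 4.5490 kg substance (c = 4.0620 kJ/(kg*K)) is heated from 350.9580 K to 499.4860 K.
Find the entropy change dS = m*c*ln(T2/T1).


T2/T1 = 1.4232
ln(T2/T1) = 0.3529
dS = 4.5490 * 4.0620 * 0.3529 = 6.5211 kJ/K

6.5211 kJ/K


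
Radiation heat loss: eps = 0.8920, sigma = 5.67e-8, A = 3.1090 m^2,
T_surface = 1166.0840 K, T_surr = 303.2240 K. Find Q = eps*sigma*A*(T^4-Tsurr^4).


T^4 = 1.8489e+12
Tsurr^4 = 8.4538e+09
Q = 0.8920 * 5.67e-8 * 3.1090 * 1.8405e+12 = 289399.4501 W

289399.4501 W


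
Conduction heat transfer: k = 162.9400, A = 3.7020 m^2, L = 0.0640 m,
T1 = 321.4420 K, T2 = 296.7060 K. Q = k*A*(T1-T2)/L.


dT = 24.7360 K
Q = 162.9400 * 3.7020 * 24.7360 / 0.0640 = 233138.2996 W

233138.2996 W
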